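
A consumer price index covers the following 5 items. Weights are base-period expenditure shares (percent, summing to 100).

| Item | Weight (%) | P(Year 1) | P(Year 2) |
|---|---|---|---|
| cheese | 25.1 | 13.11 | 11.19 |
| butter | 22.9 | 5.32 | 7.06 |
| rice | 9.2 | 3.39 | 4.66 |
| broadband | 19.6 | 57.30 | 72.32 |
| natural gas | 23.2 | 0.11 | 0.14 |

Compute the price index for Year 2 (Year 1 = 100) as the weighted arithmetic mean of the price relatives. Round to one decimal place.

cheese: 25.1 × (11.19/13.11) = 25.1 × 0.853547 = 21.4240
butter: 22.9 × (7.06/5.32) = 22.9 × 1.327068 = 30.3898
rice: 9.2 × (4.66/3.39) = 9.2 × 1.374631 = 12.6466
broadband: 19.6 × (72.32/57.30) = 19.6 × 1.262129 = 24.7377
natural gas: 23.2 × (0.14/0.11) = 23.2 × 1.272727 = 29.5273
Index = Σ wᵢ·(p₁ᵢ/p₀ᵢ) = 21.4240 + 30.3898 + 12.6466 + 24.7377 + 29.5273 = 118.7255

118.7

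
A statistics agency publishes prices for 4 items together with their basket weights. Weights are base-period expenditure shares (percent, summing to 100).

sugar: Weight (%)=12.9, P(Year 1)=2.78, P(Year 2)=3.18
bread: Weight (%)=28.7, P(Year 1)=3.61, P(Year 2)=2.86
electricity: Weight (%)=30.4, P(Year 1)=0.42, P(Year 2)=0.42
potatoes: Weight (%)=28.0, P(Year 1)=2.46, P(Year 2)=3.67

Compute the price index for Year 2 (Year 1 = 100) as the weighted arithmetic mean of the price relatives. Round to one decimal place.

sugar: 12.9 × (3.18/2.78) = 12.9 × 1.143885 = 14.7561
bread: 28.7 × (2.86/3.61) = 28.7 × 0.792244 = 22.7374
electricity: 30.4 × (0.42/0.42) = 30.4 × 1.000000 = 30.4000
potatoes: 28.0 × (3.67/2.46) = 28.0 × 1.491870 = 41.7724
Index = Σ wᵢ·(p₁ᵢ/p₀ᵢ) = 14.7561 + 22.7374 + 30.4000 + 41.7724 = 109.6659

109.7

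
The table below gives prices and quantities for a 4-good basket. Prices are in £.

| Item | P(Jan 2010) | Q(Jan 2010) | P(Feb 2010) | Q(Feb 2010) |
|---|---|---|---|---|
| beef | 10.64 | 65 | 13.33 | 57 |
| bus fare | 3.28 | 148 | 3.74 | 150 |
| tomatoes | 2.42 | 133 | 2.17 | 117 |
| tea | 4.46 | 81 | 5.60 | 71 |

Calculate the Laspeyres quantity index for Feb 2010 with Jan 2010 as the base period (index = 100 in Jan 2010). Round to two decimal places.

Laspeyres quantity index uses base-period prices as weights.
ΣP(Jan 2010)·Q(Feb 2010) = 10.64×57 + 3.28×150 + 2.42×117 + 4.46×71 = 606.48 + 492 + 283.14 + 316.66 = 1698.28
ΣP(Jan 2010)·Q(Jan 2010) = 10.64×65 + 3.28×148 + 2.42×133 + 4.46×81 = 691.6 + 485.44 + 321.86 + 361.26 = 1860.16
Index = 1698.28 / 1860.16 × 100 = 91.2975

91.30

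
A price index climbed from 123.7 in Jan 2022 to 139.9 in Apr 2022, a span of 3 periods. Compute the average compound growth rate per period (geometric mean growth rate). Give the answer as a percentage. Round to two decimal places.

4.19%

Growth factor = (139.9/123.7)^(1/3) = (1.130962)^(1/3) = 1.041876
Growth rate = 1.041876 − 1 = 0.041876 = 4.1876%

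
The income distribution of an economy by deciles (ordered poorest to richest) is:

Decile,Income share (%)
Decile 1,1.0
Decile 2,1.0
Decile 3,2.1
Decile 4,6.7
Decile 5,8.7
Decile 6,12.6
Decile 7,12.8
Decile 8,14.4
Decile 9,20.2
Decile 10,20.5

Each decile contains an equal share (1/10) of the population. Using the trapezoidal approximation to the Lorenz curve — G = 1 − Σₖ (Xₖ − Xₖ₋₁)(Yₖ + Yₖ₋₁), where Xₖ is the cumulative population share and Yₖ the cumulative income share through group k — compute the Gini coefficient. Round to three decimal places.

0.394

Cumulative income shares Yₖ: 0.0100, 0.0200, 0.0410, 0.1080, 0.1950, 0.3210, 0.4490, 0.5930, 0.7950, 1.0000
Σ (Xₖ−Xₖ₋₁)(Yₖ+Yₖ₋₁) = (1/10)(0.0100+0.0000) + (1/10)(0.0200+0.0100) + (1/10)(0.0410+0.0200) + (1/10)(0.1080+0.0410) + (1/10)(0.1950+0.1080) + (1/10)(0.3210+0.1950) + (1/10)(0.4490+0.3210) + (1/10)(0.5930+0.4490) + (1/10)(0.7950+0.5930) + (1/10)(1.0000+0.7950)
  = 0.0010 + 0.0030 + 0.0061 + 0.0149 + 0.0303 + 0.0516 + 0.0770 + 0.1042 + 0.1388 + 0.1795 = 0.6064
G = 1 − 0.6064 = 0.3936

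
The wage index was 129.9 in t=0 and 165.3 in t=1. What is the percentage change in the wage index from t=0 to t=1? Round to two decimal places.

27.25%

Change = (165.3 − 129.9) / 129.9 × 100
       = 35.4 / 129.9 × 100 = 27.2517%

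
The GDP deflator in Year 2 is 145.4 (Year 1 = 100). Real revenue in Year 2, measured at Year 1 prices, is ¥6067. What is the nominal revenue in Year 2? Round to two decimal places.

Nominal = Real × (Index/100) = 6067 × (145.4/100)
        = 6067 × 1.454 = 8821.4180

8821.42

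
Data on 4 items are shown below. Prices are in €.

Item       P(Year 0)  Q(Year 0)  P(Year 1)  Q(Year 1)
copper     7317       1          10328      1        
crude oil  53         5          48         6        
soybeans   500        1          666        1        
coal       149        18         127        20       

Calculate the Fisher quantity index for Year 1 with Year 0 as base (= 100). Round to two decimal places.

102.75

Laspeyres component (base-period weights):
ΣP(Year 0)Q(Year 1) = 7317×1 + 53×6 + 500×1 + 149×20 = 7317 + 318 + 500 + 2980 = 11115
ΣP(Year 0)Q(Year 0) = 7317×1 + 53×5 + 500×1 + 149×18 = 7317 + 265 + 500 + 2682 = 10764
L = 11115 / 10764 × 100 = 103.2609
Paasche component (current-period weights):
ΣP(Year 1)Q(Year 1) = 10328×1 + 48×6 + 666×1 + 127×20 = 10328 + 288 + 666 + 2540 = 13822
ΣP(Year 1)Q(Year 0) = 10328×1 + 48×5 + 666×1 + 127×18 = 10328 + 240 + 666 + 2286 = 13520
P = 13822 / 13520 × 100 = 102.2337
Fisher = √(L × P) = √(103.2609 × 102.2337) = 102.7460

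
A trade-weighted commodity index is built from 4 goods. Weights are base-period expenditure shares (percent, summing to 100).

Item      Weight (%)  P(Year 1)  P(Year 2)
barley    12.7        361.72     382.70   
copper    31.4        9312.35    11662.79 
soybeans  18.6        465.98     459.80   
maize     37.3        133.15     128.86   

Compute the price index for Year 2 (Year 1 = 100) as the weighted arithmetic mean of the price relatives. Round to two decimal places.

107.21

barley: 12.7 × (382.70/361.72) = 12.7 × 1.058001 = 13.4366
copper: 31.4 × (11662.79/9312.35) = 31.4 × 1.252400 = 39.3254
soybeans: 18.6 × (459.80/465.98) = 18.6 × 0.986738 = 18.3533
maize: 37.3 × (128.86/133.15) = 37.3 × 0.967781 = 36.0982
Index = Σ wᵢ·(p₁ᵢ/p₀ᵢ) = 13.4366 + 39.3254 + 18.3533 + 36.0982 = 107.2135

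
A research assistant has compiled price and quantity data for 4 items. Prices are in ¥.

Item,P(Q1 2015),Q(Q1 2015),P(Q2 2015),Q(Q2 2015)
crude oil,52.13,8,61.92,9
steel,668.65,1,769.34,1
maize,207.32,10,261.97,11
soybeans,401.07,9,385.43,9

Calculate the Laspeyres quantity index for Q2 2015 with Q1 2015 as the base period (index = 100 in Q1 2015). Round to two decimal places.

103.83

Laspeyres quantity index uses base-period prices as weights.
ΣP(Q1 2015)·Q(Q2 2015) = 52.13×9 + 668.65×1 + 207.32×11 + 401.07×9 = 469.17 + 668.65 + 2280.52 + 3609.63 = 7027.97
ΣP(Q1 2015)·Q(Q1 2015) = 52.13×8 + 668.65×1 + 207.32×10 + 401.07×9 = 417.04 + 668.65 + 2073.2 + 3609.63 = 6768.52
Index = 7027.97 / 6768.52 × 100 = 103.8332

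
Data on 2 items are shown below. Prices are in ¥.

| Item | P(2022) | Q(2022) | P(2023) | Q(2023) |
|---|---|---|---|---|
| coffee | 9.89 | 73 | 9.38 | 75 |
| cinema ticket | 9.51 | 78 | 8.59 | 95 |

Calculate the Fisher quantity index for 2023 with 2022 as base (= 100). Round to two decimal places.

Laspeyres component (base-period weights):
ΣP(2022)Q(2023) = 9.89×75 + 9.51×95 = 741.75 + 903.45 = 1645.2
ΣP(2022)Q(2022) = 9.89×73 + 9.51×78 = 721.97 + 741.78 = 1463.75
L = 1645.2 / 1463.75 × 100 = 112.3962
Paasche component (current-period weights):
ΣP(2023)Q(2023) = 9.38×75 + 8.59×95 = 703.5 + 816.05 = 1519.55
ΣP(2023)Q(2022) = 9.38×73 + 8.59×78 = 684.74 + 670.02 = 1354.76
P = 1519.55 / 1354.76 × 100 = 112.1638
Fisher = √(L × P) = √(112.3962 × 112.1638) = 112.2800

112.28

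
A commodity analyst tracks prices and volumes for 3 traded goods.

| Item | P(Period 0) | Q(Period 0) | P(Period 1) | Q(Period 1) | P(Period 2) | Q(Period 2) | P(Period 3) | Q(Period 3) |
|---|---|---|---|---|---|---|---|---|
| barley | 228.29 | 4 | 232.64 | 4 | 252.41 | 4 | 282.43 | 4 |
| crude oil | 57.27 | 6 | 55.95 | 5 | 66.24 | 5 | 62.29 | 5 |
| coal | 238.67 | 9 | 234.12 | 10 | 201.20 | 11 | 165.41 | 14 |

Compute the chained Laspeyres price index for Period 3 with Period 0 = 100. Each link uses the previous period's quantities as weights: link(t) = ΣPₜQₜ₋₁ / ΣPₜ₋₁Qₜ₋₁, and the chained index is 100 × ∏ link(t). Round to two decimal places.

Link Period 0→Period 1:
ΣP(Period 1)Q(Period 0) = 232.64×4 + 55.95×6 + 234.12×9 = 930.56 + 335.7 + 2107.08 = 3373.34
ΣP(Period 0)Q(Period 0) = 228.29×4 + 57.27×6 + 238.67×9 = 913.16 + 343.62 + 2148.03 = 3404.81
link = 3373.34/3404.81 = 0.990757
Link Period 1→Period 2:
ΣP(Period 2)Q(Period 1) = 252.41×4 + 66.24×5 + 201.20×10 = 1009.64 + 331.2 + 2012 = 3352.84
ΣP(Period 1)Q(Period 1) = 232.64×4 + 55.95×5 + 234.12×10 = 930.56 + 279.75 + 2341.2 = 3551.51
link = 3352.84/3551.51 = 0.944060
Link Period 2→Period 3:
ΣP(Period 3)Q(Period 2) = 282.43×4 + 62.29×5 + 165.41×11 = 1129.72 + 311.45 + 1819.51 = 3260.68
ΣP(Period 2)Q(Period 2) = 252.41×4 + 66.24×5 + 201.20×11 = 1009.64 + 331.2 + 2213.2 = 3554.04
link = 3260.68/3554.04 = 0.917457
Chained index = 100 × 0.990757 × 0.944060 × 0.917457 = 85.8130

85.81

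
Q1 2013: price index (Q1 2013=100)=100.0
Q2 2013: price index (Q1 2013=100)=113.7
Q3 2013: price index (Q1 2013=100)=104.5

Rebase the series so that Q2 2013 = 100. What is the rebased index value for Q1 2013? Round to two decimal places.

87.95

Rebased(Q1 2013) = 100.0 / 113.7 × 100 = 87.9507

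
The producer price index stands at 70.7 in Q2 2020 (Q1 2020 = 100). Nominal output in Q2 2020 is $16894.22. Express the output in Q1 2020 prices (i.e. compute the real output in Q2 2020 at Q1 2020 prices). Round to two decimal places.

Real = Nominal ÷ (Index/100) = 16894.22 ÷ (70.7/100)
     = 16894.22 ÷ 0.707 = 23895.6436

23895.64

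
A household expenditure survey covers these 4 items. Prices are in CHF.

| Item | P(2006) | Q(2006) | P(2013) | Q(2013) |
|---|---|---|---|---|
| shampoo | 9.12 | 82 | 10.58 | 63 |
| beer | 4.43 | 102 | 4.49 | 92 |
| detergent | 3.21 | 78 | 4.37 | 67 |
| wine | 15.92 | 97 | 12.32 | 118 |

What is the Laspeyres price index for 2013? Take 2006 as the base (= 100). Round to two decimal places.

Laspeyres price index uses base-period quantities as weights.
ΣP(2013)·Q(2006) = 10.58×82 + 4.49×102 + 4.37×78 + 12.32×97 = 867.56 + 457.98 + 340.86 + 1195.04 = 2861.44
ΣP(2006)·Q(2006) = 9.12×82 + 4.43×102 + 3.21×78 + 15.92×97 = 747.84 + 451.86 + 250.38 + 1544.24 = 2994.32
Index = 2861.44 / 2994.32 × 100 = 95.5623

95.56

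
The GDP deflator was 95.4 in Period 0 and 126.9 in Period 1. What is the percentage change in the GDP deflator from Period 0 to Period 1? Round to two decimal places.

33.02%

Change = (126.9 − 95.4) / 95.4 × 100
       = 31.5 / 95.4 × 100 = 33.0189%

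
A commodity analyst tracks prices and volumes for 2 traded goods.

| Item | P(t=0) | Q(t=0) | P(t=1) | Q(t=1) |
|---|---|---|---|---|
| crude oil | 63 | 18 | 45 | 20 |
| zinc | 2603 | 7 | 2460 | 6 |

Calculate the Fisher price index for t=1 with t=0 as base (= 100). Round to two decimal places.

Laspeyres component (base-period weights):
ΣP(t=1)Q(t=0) = 45×18 + 2460×7 = 810 + 17220 = 18030
ΣP(t=0)Q(t=0) = 63×18 + 2603×7 = 1134 + 18221 = 19355
L = 18030 / 19355 × 100 = 93.1542
Paasche component (current-period weights):
ΣP(t=1)Q(t=1) = 45×20 + 2460×6 = 900 + 14760 = 15660
ΣP(t=0)Q(t=1) = 63×20 + 2603×6 = 1260 + 15618 = 16878
P = 15660 / 16878 × 100 = 92.7835
Fisher = √(L × P) = √(93.1542 × 92.7835) = 92.9687

92.97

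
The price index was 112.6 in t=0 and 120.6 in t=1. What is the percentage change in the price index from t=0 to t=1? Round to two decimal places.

7.10%

Change = (120.6 − 112.6) / 112.6 × 100
       = 8.0 / 112.6 × 100 = 7.1048%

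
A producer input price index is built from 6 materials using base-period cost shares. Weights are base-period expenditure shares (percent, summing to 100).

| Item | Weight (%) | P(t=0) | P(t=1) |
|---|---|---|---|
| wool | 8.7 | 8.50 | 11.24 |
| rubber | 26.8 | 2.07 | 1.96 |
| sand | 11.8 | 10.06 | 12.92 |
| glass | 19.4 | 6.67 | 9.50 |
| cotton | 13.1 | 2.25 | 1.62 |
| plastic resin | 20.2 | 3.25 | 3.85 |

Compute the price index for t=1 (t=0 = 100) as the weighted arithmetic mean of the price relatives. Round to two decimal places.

wool: 8.7 × (11.24/8.50) = 8.7 × 1.322353 = 11.5045
rubber: 26.8 × (1.96/2.07) = 26.8 × 0.946860 = 25.3758
sand: 11.8 × (12.92/10.06) = 11.8 × 1.284294 = 15.1547
glass: 19.4 × (9.50/6.67) = 19.4 × 1.424288 = 27.6312
cotton: 13.1 × (1.62/2.25) = 13.1 × 0.720000 = 9.4320
plastic resin: 20.2 × (3.85/3.25) = 20.2 × 1.184615 = 23.9292
Index = Σ wᵢ·(p₁ᵢ/p₀ᵢ) = 11.5045 + 25.3758 + 15.1547 + 27.6312 + 9.4320 + 23.9292 = 113.0274

113.03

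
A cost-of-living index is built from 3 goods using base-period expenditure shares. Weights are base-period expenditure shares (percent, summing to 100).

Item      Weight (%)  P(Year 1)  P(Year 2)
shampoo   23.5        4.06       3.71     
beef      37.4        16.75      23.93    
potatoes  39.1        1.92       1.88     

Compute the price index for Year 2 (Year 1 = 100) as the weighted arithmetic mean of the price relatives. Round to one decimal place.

113.2

shampoo: 23.5 × (3.71/4.06) = 23.5 × 0.913793 = 21.4741
beef: 37.4 × (23.93/16.75) = 37.4 × 1.428657 = 53.4318
potatoes: 39.1 × (1.88/1.92) = 39.1 × 0.979167 = 38.2854
Index = Σ wᵢ·(p₁ᵢ/p₀ᵢ) = 21.4741 + 53.4318 + 38.2854 = 113.1913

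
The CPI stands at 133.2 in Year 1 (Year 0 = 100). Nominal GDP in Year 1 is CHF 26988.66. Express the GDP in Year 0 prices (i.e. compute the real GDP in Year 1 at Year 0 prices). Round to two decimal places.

20261.76

Real = Nominal ÷ (Index/100) = 26988.66 ÷ (133.2/100)
     = 26988.66 ÷ 1.332 = 20261.7568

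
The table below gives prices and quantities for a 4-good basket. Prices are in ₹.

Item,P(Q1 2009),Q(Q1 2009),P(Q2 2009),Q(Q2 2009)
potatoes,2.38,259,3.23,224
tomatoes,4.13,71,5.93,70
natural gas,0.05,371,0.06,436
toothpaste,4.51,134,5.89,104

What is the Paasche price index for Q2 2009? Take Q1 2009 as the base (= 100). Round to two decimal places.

Paasche price index uses current-period quantities as weights.
ΣP(Q2 2009)·Q(Q2 2009) = 3.23×224 + 5.93×70 + 0.06×436 + 5.89×104 = 723.52 + 415.1 + 26.16 + 612.56 = 1777.34
ΣP(Q1 2009)·Q(Q2 2009) = 2.38×224 + 4.13×70 + 0.05×436 + 4.51×104 = 533.12 + 289.1 + 21.8 + 469.04 = 1313.06
Index = 1777.34 / 1313.06 × 100 = 135.3586

135.36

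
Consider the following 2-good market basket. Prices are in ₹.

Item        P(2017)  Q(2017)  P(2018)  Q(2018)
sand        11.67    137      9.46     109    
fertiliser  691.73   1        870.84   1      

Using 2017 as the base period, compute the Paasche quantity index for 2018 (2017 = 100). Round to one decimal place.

Paasche quantity index uses current-period prices as weights.
ΣP(2018)·Q(2018) = 9.46×109 + 870.84×1 = 1031.14 + 870.84 = 1901.98
ΣP(2018)·Q(2017) = 9.46×137 + 870.84×1 = 1296.02 + 870.84 = 2166.86
Index = 1901.98 / 2166.86 × 100 = 87.7759

87.8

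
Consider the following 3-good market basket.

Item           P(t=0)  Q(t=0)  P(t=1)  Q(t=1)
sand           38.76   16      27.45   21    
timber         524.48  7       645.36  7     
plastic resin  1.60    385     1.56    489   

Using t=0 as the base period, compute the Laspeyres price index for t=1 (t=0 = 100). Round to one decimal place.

113.2

Laspeyres price index uses base-period quantities as weights.
ΣP(t=1)·Q(t=0) = 27.45×16 + 645.36×7 + 1.56×385 = 439.2 + 4517.52 + 600.6 = 5557.32
ΣP(t=0)·Q(t=0) = 38.76×16 + 524.48×7 + 1.60×385 = 620.16 + 3671.36 + 616 = 4907.52
Index = 5557.32 / 4907.52 × 100 = 113.2409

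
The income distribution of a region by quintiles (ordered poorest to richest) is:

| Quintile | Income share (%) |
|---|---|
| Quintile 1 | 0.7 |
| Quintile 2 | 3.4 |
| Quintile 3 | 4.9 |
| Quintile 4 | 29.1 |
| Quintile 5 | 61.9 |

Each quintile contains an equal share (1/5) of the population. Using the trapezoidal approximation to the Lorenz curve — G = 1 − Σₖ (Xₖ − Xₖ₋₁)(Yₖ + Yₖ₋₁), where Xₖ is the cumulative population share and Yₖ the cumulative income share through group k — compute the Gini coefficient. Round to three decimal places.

Cumulative income shares Yₖ: 0.0070, 0.0410, 0.0900, 0.3810, 1.0000
Σ (Xₖ−Xₖ₋₁)(Yₖ+Yₖ₋₁) = (1/5)(0.0070+0.0000) + (1/5)(0.0410+0.0070) + (1/5)(0.0900+0.0410) + (1/5)(0.3810+0.0900) + (1/5)(1.0000+0.3810)
  = 0.0014 + 0.0096 + 0.0262 + 0.0942 + 0.2762 = 0.4076
G = 1 − 0.4076 = 0.5924

0.592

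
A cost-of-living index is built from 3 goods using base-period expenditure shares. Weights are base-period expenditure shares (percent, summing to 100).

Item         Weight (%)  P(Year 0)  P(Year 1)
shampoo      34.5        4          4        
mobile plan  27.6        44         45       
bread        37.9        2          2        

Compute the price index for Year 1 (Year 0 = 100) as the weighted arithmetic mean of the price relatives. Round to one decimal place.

100.6

shampoo: 34.5 × (4/4) = 34.5 × 1.000000 = 34.5000
mobile plan: 27.6 × (45/44) = 27.6 × 1.022727 = 28.2273
bread: 37.9 × (2/2) = 37.9 × 1.000000 = 37.9000
Index = Σ wᵢ·(p₁ᵢ/p₀ᵢ) = 34.5000 + 28.2273 + 37.9000 = 100.6273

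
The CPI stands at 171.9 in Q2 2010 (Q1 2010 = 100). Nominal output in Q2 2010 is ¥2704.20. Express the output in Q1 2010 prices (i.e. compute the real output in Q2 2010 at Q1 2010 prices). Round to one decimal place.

Real = Nominal ÷ (Index/100) = 2704.20 ÷ (171.9/100)
     = 2704.20 ÷ 1.719 = 1573.1239

1573.1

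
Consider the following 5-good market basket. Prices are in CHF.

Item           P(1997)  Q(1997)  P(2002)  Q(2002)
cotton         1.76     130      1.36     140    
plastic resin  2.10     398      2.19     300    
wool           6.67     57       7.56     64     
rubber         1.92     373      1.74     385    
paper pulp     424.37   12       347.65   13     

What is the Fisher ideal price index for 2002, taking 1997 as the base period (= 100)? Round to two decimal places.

86.56

Laspeyres component (base-period weights):
ΣP(2002)Q(1997) = 1.36×130 + 2.19×398 + 7.56×57 + 1.74×373 + 347.65×12 = 176.8 + 871.62 + 430.92 + 649.02 + 4171.8 = 6300.16
ΣP(1997)Q(1997) = 1.76×130 + 2.10×398 + 6.67×57 + 1.92×373 + 424.37×12 = 228.8 + 835.8 + 380.19 + 716.16 + 5092.44 = 7253.39
L = 6300.16 / 7253.39 × 100 = 86.8581
Paasche component (current-period weights):
ΣP(2002)Q(2002) = 1.36×140 + 2.19×300 + 7.56×64 + 1.74×385 + 347.65×13 = 190.4 + 657 + 483.84 + 669.9 + 4519.45 = 6520.59
ΣP(1997)Q(2002) = 1.76×140 + 2.10×300 + 6.67×64 + 1.92×385 + 424.37×13 = 246.4 + 630 + 426.88 + 739.2 + 5516.81 = 7559.29
P = 6520.59 / 7559.29 × 100 = 86.2593
Fisher = √(L × P) = √(86.8581 × 86.2593) = 86.5582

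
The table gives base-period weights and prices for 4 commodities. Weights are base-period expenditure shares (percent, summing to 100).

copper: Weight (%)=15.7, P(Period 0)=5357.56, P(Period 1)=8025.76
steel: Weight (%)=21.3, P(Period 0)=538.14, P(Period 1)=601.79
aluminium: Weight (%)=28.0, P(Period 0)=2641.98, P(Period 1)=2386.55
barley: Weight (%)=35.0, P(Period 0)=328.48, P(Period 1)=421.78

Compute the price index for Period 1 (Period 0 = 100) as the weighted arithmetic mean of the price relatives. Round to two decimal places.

117.57

copper: 15.7 × (8025.76/5357.56) = 15.7 × 1.498025 = 23.5190
steel: 21.3 × (601.79/538.14) = 21.3 × 1.118278 = 23.8193
aluminium: 28.0 × (2386.55/2641.98) = 28.0 × 0.903319 = 25.2929
barley: 35.0 × (421.78/328.48) = 35.0 × 1.284036 = 44.9412
Index = Σ wᵢ·(p₁ᵢ/p₀ᵢ) = 23.5190 + 23.8193 + 25.2929 + 44.9412 = 117.5725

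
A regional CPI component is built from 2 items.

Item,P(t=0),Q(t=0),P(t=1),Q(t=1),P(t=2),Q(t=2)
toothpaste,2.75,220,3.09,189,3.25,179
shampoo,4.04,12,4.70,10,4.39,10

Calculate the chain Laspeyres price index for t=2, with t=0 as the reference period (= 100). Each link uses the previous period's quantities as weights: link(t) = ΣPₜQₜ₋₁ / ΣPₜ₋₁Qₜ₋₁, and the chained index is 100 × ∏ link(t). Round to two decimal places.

Link t=0→t=1:
ΣP(t=1)Q(t=0) = 3.09×220 + 4.70×12 = 679.8 + 56.4 = 736.2
ΣP(t=0)Q(t=0) = 2.75×220 + 4.04×12 = 605 + 48.48 = 653.48
link = 736.2/653.48 = 1.126584
Link t=1→t=2:
ΣP(t=2)Q(t=1) = 3.25×189 + 4.39×10 = 614.25 + 43.9 = 658.15
ΣP(t=1)Q(t=1) = 3.09×189 + 4.70×10 = 584.01 + 47 = 631.01
link = 658.15/631.01 = 1.043010
Chained index = 100 × 1.126584 × 1.043010 = 117.5039

117.50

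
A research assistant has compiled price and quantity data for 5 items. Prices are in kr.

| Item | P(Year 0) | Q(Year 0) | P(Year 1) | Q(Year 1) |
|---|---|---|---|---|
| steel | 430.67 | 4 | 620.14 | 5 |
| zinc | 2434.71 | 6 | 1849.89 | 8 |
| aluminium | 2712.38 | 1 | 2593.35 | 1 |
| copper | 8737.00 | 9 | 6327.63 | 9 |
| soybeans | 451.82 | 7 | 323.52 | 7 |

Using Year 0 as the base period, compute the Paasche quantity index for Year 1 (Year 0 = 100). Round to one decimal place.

105.7

Paasche quantity index uses current-period prices as weights.
ΣP(Year 1)·Q(Year 1) = 620.14×5 + 1849.89×8 + 2593.35×1 + 6327.63×9 + 323.52×7 = 3100.7 + 14799.12 + 2593.35 + 56948.67 + 2264.64 = 79706.48
ΣP(Year 1)·Q(Year 0) = 620.14×4 + 1849.89×6 + 2593.35×1 + 6327.63×9 + 323.52×7 = 2480.56 + 11099.34 + 2593.35 + 56948.67 + 2264.64 = 75386.56
Index = 79706.48 / 75386.56 × 100 = 105.7304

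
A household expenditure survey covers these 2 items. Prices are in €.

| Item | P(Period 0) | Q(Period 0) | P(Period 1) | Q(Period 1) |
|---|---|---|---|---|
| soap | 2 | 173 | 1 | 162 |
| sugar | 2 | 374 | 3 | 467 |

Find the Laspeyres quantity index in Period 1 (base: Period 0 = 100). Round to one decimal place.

Laspeyres quantity index uses base-period prices as weights.
ΣP(Period 0)·Q(Period 1) = 2×162 + 2×467 = 324 + 934 = 1258
ΣP(Period 0)·Q(Period 0) = 2×173 + 2×374 = 346 + 748 = 1094
Index = 1258 / 1094 × 100 = 114.9909

115.0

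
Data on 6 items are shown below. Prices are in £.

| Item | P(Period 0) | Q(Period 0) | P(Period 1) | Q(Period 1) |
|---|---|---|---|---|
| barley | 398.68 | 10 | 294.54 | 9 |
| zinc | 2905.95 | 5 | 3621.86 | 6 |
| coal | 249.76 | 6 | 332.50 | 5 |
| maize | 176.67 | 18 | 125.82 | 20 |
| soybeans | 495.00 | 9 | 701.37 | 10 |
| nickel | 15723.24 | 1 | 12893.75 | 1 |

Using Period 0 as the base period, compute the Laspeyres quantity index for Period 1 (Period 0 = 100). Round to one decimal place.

Laspeyres quantity index uses base-period prices as weights.
ΣP(Period 0)·Q(Period 1) = 398.68×9 + 2905.95×6 + 249.76×5 + 176.67×20 + 495.00×10 + 15723.24×1 = 3588.12 + 17435.7 + 1248.8 + 3533.4 + 4950 + 15723.24 = 46479.26
ΣP(Period 0)·Q(Period 0) = 398.68×10 + 2905.95×5 + 249.76×6 + 176.67×18 + 495.00×9 + 15723.24×1 = 3986.8 + 14529.75 + 1498.56 + 3180.06 + 4455 + 15723.24 = 43373.41
Index = 46479.26 / 43373.41 × 100 = 107.1607

107.2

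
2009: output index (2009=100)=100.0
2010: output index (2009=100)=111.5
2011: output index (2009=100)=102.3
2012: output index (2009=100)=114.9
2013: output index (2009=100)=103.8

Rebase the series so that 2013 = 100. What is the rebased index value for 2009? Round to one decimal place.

Rebased(2009) = 100.0 / 103.8 × 100 = 96.3391

96.3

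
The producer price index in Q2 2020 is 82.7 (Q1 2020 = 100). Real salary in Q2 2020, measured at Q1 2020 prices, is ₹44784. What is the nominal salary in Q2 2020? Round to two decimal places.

Nominal = Real × (Index/100) = 44784 × (82.7/100)
        = 44784 × 0.827 = 37036.3680

37036.37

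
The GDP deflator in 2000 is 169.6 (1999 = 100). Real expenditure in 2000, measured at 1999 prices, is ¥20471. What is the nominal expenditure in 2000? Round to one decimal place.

Nominal = Real × (Index/100) = 20471 × (169.6/100)
        = 20471 × 1.696 = 34718.8160

34718.8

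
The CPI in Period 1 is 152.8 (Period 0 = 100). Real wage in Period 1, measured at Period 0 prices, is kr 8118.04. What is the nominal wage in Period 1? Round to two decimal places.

Nominal = Real × (Index/100) = 8118.04 × (152.8/100)
        = 8118.04 × 1.528 = 12404.3651

12404.37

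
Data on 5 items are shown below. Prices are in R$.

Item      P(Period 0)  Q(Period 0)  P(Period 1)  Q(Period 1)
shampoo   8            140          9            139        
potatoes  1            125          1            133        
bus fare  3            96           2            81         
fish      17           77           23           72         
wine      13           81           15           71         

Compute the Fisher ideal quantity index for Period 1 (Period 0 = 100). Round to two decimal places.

93.42

Laspeyres component (base-period weights):
ΣP(Period 0)Q(Period 1) = 8×139 + 1×133 + 3×81 + 17×72 + 13×71 = 1112 + 133 + 243 + 1224 + 923 = 3635
ΣP(Period 0)Q(Period 0) = 8×140 + 1×125 + 3×96 + 17×77 + 13×81 = 1120 + 125 + 288 + 1309 + 1053 = 3895
L = 3635 / 3895 × 100 = 93.3248
Paasche component (current-period weights):
ΣP(Period 1)Q(Period 1) = 9×139 + 1×133 + 2×81 + 23×72 + 15×71 = 1251 + 133 + 162 + 1656 + 1065 = 4267
ΣP(Period 1)Q(Period 0) = 9×140 + 1×125 + 2×96 + 23×77 + 15×81 = 1260 + 125 + 192 + 1771 + 1215 = 4563
P = 4267 / 4563 × 100 = 93.5130
Fisher = √(L × P) = √(93.3248 × 93.5130) = 93.4189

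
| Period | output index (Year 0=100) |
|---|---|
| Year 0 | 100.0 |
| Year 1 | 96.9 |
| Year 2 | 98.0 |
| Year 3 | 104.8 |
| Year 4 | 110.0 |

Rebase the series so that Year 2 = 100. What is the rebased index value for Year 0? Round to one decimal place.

102.0

Rebased(Year 0) = 100.0 / 98.0 × 100 = 102.0408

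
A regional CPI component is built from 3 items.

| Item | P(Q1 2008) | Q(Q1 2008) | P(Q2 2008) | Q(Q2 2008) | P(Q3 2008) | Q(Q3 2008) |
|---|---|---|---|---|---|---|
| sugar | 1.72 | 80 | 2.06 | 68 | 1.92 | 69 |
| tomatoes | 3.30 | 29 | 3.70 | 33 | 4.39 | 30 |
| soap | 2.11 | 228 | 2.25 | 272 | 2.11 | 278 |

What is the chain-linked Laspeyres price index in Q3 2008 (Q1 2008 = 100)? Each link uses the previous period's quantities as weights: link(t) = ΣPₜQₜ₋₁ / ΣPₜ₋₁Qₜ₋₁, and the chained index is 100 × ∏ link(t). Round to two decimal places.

106.78

Link Q1 2008→Q2 2008:
ΣP(Q2 2008)Q(Q1 2008) = 2.06×80 + 3.70×29 + 2.25×228 = 164.8 + 107.3 + 513 = 785.1
ΣP(Q1 2008)Q(Q1 2008) = 1.72×80 + 3.30×29 + 2.11×228 = 137.6 + 95.7 + 481.08 = 714.38
link = 785.1/714.38 = 1.098995
Link Q2 2008→Q3 2008:
ΣP(Q3 2008)Q(Q2 2008) = 1.92×68 + 4.39×33 + 2.11×272 = 130.56 + 144.87 + 573.92 = 849.35
ΣP(Q2 2008)Q(Q2 2008) = 2.06×68 + 3.70×33 + 2.25×272 = 140.08 + 122.1 + 612 = 874.18
link = 849.35/874.18 = 0.971596
Chained index = 100 × 1.098995 × 0.971596 = 106.7779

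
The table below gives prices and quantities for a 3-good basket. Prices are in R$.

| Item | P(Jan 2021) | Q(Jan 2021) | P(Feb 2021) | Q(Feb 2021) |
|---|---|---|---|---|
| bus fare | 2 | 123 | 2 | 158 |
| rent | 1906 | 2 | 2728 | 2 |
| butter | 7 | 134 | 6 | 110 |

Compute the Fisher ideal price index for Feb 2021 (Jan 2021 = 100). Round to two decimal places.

130.77

Laspeyres component (base-period weights):
ΣP(Feb 2021)Q(Jan 2021) = 2×123 + 2728×2 + 6×134 = 246 + 5456 + 804 = 6506
ΣP(Jan 2021)Q(Jan 2021) = 2×123 + 1906×2 + 7×134 = 246 + 3812 + 938 = 4996
L = 6506 / 4996 × 100 = 130.2242
Paasche component (current-period weights):
ΣP(Feb 2021)Q(Feb 2021) = 2×158 + 2728×2 + 6×110 = 316 + 5456 + 660 = 6432
ΣP(Jan 2021)Q(Feb 2021) = 2×158 + 1906×2 + 7×110 = 316 + 3812 + 770 = 4898
P = 6432 / 4898 × 100 = 131.3189
Fisher = √(L × P) = √(130.2242 × 131.3189) = 130.7704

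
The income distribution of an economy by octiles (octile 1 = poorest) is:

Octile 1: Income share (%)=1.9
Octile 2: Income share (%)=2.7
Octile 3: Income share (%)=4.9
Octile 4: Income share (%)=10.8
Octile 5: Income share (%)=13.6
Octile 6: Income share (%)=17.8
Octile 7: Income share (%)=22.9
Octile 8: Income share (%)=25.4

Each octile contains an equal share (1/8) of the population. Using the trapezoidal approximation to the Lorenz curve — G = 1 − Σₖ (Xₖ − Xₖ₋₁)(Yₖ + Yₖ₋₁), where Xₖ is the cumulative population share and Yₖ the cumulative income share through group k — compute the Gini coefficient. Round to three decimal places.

Cumulative income shares Yₖ: 0.0190, 0.0460, 0.0950, 0.2030, 0.3390, 0.5170, 0.7460, 1.0000
Σ (Xₖ−Xₖ₋₁)(Yₖ+Yₖ₋₁) = (1/8)(0.0190+0.0000) + (1/8)(0.0460+0.0190) + (1/8)(0.0950+0.0460) + (1/8)(0.2030+0.0950) + (1/8)(0.3390+0.2030) + (1/8)(0.5170+0.3390) + (1/8)(0.7460+0.5170) + (1/8)(1.0000+0.7460)
  = 0.0024 + 0.0081 + 0.0176 + 0.0373 + 0.0678 + 0.1070 + 0.1579 + 0.2182 = 0.6162
G = 1 − 0.6162 = 0.3838

0.384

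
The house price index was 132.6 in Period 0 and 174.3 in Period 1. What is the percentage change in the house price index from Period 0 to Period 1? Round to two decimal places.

Change = (174.3 − 132.6) / 132.6 × 100
       = 41.7 / 132.6 × 100 = 31.4480%

31.45%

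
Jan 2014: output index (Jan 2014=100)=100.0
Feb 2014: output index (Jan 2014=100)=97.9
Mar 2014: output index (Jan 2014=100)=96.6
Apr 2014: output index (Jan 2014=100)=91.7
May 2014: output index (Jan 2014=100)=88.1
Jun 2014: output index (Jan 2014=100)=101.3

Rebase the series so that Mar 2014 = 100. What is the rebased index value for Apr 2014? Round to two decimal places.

Rebased(Apr 2014) = 91.7 / 96.6 × 100 = 94.9275

94.93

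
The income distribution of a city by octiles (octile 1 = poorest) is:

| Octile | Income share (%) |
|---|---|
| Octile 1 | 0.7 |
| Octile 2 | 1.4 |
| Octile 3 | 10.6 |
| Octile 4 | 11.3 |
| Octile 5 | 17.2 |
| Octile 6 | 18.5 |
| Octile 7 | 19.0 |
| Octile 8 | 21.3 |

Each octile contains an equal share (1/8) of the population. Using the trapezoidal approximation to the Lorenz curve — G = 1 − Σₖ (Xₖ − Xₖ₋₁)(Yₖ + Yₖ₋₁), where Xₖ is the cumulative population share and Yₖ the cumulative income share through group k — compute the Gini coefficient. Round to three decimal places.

0.327

Cumulative income shares Yₖ: 0.0070, 0.0210, 0.1270, 0.2400, 0.4120, 0.5970, 0.7870, 1.0000
Σ (Xₖ−Xₖ₋₁)(Yₖ+Yₖ₋₁) = (1/8)(0.0070+0.0000) + (1/8)(0.0210+0.0070) + (1/8)(0.1270+0.0210) + (1/8)(0.2400+0.1270) + (1/8)(0.4120+0.2400) + (1/8)(0.5970+0.4120) + (1/8)(0.7870+0.5970) + (1/8)(1.0000+0.7870)
  = 0.0009 + 0.0035 + 0.0185 + 0.0459 + 0.0815 + 0.1261 + 0.1730 + 0.2234 = 0.6727
G = 1 − 0.6727 = 0.3273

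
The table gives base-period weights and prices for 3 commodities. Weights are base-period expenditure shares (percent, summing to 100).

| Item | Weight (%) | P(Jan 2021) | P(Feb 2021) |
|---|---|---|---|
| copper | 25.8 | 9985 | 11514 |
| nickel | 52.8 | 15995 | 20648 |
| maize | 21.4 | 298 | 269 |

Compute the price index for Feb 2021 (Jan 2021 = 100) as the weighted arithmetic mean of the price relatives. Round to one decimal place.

117.2

copper: 25.8 × (11514/9985) = 25.8 × 1.153130 = 29.7507
nickel: 52.8 × (20648/15995) = 52.8 × 1.290903 = 68.1597
maize: 21.4 × (269/298) = 21.4 × 0.902685 = 19.3174
Index = Σ wᵢ·(p₁ᵢ/p₀ᵢ) = 29.7507 + 68.1597 + 19.3174 = 117.2279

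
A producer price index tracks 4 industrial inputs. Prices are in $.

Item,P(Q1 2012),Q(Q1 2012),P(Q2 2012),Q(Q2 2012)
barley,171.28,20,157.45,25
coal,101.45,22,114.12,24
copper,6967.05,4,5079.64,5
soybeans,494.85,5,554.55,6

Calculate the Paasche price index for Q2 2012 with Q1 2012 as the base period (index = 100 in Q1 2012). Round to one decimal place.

Paasche price index uses current-period quantities as weights.
ΣP(Q2 2012)·Q(Q2 2012) = 157.45×25 + 114.12×24 + 5079.64×5 + 554.55×6 = 3936.25 + 2738.88 + 25398.2 + 3327.3 = 35400.63
ΣP(Q1 2012)·Q(Q2 2012) = 171.28×25 + 101.45×24 + 6967.05×5 + 494.85×6 = 4282 + 2434.8 + 34835.25 + 2969.1 = 44521.15
Index = 35400.63 / 44521.15 × 100 = 79.5142

79.5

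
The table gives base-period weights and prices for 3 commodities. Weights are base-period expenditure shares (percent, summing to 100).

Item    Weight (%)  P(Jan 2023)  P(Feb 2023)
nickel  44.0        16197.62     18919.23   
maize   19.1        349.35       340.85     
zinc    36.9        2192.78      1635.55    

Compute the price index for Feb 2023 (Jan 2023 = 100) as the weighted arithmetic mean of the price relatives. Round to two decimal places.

nickel: 44.0 × (18919.23/16197.62) = 44.0 × 1.168025 = 51.3931
maize: 19.1 × (340.85/349.35) = 19.1 × 0.975669 = 18.6353
zinc: 36.9 × (1635.55/2192.78) = 36.9 × 0.745880 = 27.5230
Index = Σ wᵢ·(p₁ᵢ/p₀ᵢ) = 51.3931 + 18.6353 + 27.5230 = 97.5514

97.55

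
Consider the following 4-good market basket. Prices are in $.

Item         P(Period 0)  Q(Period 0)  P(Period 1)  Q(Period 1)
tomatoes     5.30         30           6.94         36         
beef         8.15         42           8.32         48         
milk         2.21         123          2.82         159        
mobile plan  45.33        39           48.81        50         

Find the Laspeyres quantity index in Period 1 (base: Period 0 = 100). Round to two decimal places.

Laspeyres quantity index uses base-period prices as weights.
ΣP(Period 0)·Q(Period 1) = 5.30×36 + 8.15×48 + 2.21×159 + 45.33×50 = 190.8 + 391.2 + 351.39 + 2266.5 = 3199.89
ΣP(Period 0)·Q(Period 0) = 5.30×30 + 8.15×42 + 2.21×123 + 45.33×39 = 159 + 342.3 + 271.83 + 1767.87 = 2541
Index = 3199.89 / 2541 × 100 = 125.9303

125.93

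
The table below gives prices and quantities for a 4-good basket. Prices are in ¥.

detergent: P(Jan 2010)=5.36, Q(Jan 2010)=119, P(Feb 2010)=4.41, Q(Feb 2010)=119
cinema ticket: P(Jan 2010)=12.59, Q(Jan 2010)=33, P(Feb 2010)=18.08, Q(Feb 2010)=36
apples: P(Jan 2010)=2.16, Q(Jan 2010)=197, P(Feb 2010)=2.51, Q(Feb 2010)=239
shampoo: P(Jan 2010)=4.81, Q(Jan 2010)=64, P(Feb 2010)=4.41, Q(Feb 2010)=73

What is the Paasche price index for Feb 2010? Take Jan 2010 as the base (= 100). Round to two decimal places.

107.10

Paasche price index uses current-period quantities as weights.
ΣP(Feb 2010)·Q(Feb 2010) = 4.41×119 + 18.08×36 + 2.51×239 + 4.41×73 = 524.79 + 650.88 + 599.89 + 321.93 = 2097.49
ΣP(Jan 2010)·Q(Feb 2010) = 5.36×119 + 12.59×36 + 2.16×239 + 4.81×73 = 637.84 + 453.24 + 516.24 + 351.13 = 1958.45
Index = 2097.49 / 1958.45 × 100 = 107.0995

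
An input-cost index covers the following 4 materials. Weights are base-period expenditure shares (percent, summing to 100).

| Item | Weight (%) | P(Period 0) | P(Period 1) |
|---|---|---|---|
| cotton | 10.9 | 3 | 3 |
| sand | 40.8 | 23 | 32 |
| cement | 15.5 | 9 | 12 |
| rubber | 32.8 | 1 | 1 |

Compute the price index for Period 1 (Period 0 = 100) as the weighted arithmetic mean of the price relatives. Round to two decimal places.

121.13

cotton: 10.9 × (3/3) = 10.9 × 1.000000 = 10.9000
sand: 40.8 × (32/23) = 40.8 × 1.391304 = 56.7652
cement: 15.5 × (12/9) = 15.5 × 1.333333 = 20.6667
rubber: 32.8 × (1/1) = 32.8 × 1.000000 = 32.8000
Index = Σ wᵢ·(p₁ᵢ/p₀ᵢ) = 10.9000 + 56.7652 + 20.6667 + 32.8000 = 121.1319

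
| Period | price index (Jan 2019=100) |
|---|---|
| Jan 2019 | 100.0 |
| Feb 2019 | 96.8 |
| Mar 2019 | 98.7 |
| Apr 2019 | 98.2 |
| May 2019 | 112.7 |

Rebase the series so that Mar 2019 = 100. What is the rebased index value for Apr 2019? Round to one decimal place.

99.5

Rebased(Apr 2019) = 98.2 / 98.7 × 100 = 99.4934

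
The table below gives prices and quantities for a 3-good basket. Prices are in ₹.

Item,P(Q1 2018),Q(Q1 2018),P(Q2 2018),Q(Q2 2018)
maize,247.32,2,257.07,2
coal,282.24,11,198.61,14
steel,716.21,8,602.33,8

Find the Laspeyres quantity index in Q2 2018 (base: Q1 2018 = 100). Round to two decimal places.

Laspeyres quantity index uses base-period prices as weights.
ΣP(Q1 2018)·Q(Q2 2018) = 247.32×2 + 282.24×14 + 716.21×8 = 494.64 + 3951.36 + 5729.68 = 10175.68
ΣP(Q1 2018)·Q(Q1 2018) = 247.32×2 + 282.24×11 + 716.21×8 = 494.64 + 3104.64 + 5729.68 = 9328.96
Index = 10175.68 / 9328.96 × 100 = 109.0763

109.08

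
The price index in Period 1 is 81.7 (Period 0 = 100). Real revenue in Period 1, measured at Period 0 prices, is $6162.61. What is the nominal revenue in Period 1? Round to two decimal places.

5034.85

Nominal = Real × (Index/100) = 6162.61 × (81.7/100)
        = 6162.61 × 0.817 = 5034.8524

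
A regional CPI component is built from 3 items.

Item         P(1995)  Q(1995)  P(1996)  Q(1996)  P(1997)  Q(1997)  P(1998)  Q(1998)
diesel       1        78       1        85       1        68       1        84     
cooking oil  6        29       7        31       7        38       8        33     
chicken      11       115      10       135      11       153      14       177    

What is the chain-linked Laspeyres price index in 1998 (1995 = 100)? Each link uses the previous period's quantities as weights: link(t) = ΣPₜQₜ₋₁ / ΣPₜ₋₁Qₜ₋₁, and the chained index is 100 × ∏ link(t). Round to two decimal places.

127.18

Link 1995→1996:
ΣP(1996)Q(1995) = 1×78 + 7×29 + 10×115 = 78 + 203 + 1150 = 1431
ΣP(1995)Q(1995) = 1×78 + 6×29 + 11×115 = 78 + 174 + 1265 = 1517
link = 1431/1517 = 0.943309
Link 1996→1997:
ΣP(1997)Q(1996) = 1×85 + 7×31 + 11×135 = 85 + 217 + 1485 = 1787
ΣP(1996)Q(1996) = 1×85 + 7×31 + 10×135 = 85 + 217 + 1350 = 1652
link = 1787/1652 = 1.081719
Link 1997→1998:
ΣP(1998)Q(1997) = 1×68 + 8×38 + 14×153 = 68 + 304 + 2142 = 2514
ΣP(1997)Q(1997) = 1×68 + 7×38 + 11×153 = 68 + 266 + 1683 = 2017
link = 2514/2017 = 1.246406
Chained index = 100 × 0.943309 × 1.081719 × 1.246406 = 127.1827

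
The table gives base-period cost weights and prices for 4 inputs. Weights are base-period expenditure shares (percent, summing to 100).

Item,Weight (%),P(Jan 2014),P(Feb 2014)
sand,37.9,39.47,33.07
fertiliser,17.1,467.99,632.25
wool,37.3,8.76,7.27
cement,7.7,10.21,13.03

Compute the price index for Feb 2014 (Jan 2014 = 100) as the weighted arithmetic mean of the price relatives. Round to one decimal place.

sand: 37.9 × (33.07/39.47) = 37.9 × 0.837852 = 31.7546
fertiliser: 17.1 × (632.25/467.99) = 17.1 × 1.350990 = 23.1019
wool: 37.3 × (7.27/8.76) = 37.3 × 0.829909 = 30.9556
cement: 7.7 × (13.03/10.21) = 7.7 × 1.276200 = 9.8267
Index = Σ wᵢ·(p₁ᵢ/p₀ᵢ) = 31.7546 + 23.1019 + 30.9556 + 9.8267 = 95.6388

95.6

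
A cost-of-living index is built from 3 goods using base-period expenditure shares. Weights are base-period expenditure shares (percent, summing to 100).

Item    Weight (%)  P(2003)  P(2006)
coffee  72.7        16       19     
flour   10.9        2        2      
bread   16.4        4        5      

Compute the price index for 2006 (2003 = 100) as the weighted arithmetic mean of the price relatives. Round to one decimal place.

117.7

coffee: 72.7 × (19/16) = 72.7 × 1.187500 = 86.3312
flour: 10.9 × (2/2) = 10.9 × 1.000000 = 10.9000
bread: 16.4 × (5/4) = 16.4 × 1.250000 = 20.5000
Index = Σ wᵢ·(p₁ᵢ/p₀ᵢ) = 86.3312 + 10.9000 + 20.5000 = 117.7313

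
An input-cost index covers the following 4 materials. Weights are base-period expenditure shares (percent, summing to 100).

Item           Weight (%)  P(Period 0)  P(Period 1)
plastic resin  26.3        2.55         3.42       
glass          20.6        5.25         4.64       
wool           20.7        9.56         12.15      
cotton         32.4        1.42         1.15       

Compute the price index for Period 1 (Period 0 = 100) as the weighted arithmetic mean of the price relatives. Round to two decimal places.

plastic resin: 26.3 × (3.42/2.55) = 26.3 × 1.341176 = 35.2729
glass: 20.6 × (4.64/5.25) = 20.6 × 0.883810 = 18.2065
wool: 20.7 × (12.15/9.56) = 20.7 × 1.270921 = 26.3081
cotton: 32.4 × (1.15/1.42) = 32.4 × 0.809859 = 26.2394
Index = Σ wᵢ·(p₁ᵢ/p₀ᵢ) = 35.2729 + 18.2065 + 26.3081 + 26.2394 = 106.0269

106.03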